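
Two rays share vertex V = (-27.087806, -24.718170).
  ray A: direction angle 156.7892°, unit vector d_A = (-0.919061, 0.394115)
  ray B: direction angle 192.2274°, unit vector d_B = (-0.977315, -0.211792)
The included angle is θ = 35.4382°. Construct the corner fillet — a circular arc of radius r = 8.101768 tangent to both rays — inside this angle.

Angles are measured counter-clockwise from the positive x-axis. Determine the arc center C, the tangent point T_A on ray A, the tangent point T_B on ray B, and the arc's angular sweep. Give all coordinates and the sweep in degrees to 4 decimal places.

center=(-53.5855,-22.1706) T_A=(-50.3924,-14.7246) T_B=(-51.8696,-30.0886) sweep=144.5618

bisector direction at 174.5083° = (-0.995410,0.095702)
center distance |VC| = r/sin(θ/2) = 8.101768/sin(17.7191°) = 26.619850
C = V + |VC|·bis = (-53.5855,-22.1706)
T_A = V + ((C−V)·d_A)·d_A = V + 25.3570·d_A = (-50.3924,-14.7246)
T_B = V + ((C−V)·d_B)·d_B = V + 25.3570·d_B = (-51.8696,-30.0886)
sweep = 180° − θ = 144.5618°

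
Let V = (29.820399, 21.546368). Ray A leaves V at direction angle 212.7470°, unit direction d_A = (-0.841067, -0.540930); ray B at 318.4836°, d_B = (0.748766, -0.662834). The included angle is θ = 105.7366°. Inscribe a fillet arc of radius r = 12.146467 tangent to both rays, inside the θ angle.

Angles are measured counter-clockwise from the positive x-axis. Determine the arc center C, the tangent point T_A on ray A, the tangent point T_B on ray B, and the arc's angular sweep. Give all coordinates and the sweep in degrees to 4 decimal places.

center=(28.6556,6.3555) T_A=(22.0852,16.5715) T_B=(36.7067,15.4504) sweep=74.2634

bisector direction at 265.6153° = (-0.076453,-0.997073)
center distance |VC| = r/sin(θ/2) = 12.146467/sin(52.8683°) = 15.235454
C = V + |VC|·bis = (28.6556,6.3555)
T_A = V + ((C−V)·d_A)·d_A = V + 9.1969·d_A = (22.0852,16.5715)
T_B = V + ((C−V)·d_B)·d_B = V + 9.1969·d_B = (36.7067,15.4504)
sweep = 180° − θ = 74.2634°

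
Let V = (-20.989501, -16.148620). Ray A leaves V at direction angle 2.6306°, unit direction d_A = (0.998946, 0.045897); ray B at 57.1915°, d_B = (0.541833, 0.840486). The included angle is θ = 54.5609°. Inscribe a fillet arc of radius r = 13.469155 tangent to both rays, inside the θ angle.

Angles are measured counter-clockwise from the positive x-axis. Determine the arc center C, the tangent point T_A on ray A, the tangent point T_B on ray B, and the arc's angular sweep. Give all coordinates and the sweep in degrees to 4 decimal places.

bisector direction at 29.9111° = (0.866801,0.498655)
center distance |VC| = r/sin(θ/2) = 13.469155/sin(27.2804°) = 29.386415
C = V + |VC|·bis = (4.4827,-1.4949)
T_A = V + ((C−V)·d_A)·d_A = V + 26.1179·d_A = (5.1008,-14.9499)
T_B = V + ((C−V)·d_B)·d_B = V + 26.1179·d_B = (-6.8380,5.8031)
sweep = 180° − θ = 125.4391°

center=(4.4827,-1.4949) T_A=(5.1008,-14.9499) T_B=(-6.8380,5.8031) sweep=125.4391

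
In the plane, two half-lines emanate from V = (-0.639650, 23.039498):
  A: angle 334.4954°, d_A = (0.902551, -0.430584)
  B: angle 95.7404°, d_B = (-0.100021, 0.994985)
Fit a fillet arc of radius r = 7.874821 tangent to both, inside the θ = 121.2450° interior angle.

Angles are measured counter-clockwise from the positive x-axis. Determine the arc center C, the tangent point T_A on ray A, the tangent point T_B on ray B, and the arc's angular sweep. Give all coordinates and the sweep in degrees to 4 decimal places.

center=(6.7523,28.2381) T_A=(3.3615,21.1307) T_B=(-1.0831,27.4504) sweep=58.7550

bisector direction at 35.1179° = (0.817970,0.575261)
center distance |VC| = r/sin(θ/2) = 7.874821/sin(60.6225°) = 9.036908
C = V + |VC|·bis = (6.7523,28.2381)
T_A = V + ((C−V)·d_A)·d_A = V + 4.4332·d_A = (3.3615,21.1307)
T_B = V + ((C−V)·d_B)·d_B = V + 4.4332·d_B = (-1.0831,27.4504)
sweep = 180° − θ = 58.7550°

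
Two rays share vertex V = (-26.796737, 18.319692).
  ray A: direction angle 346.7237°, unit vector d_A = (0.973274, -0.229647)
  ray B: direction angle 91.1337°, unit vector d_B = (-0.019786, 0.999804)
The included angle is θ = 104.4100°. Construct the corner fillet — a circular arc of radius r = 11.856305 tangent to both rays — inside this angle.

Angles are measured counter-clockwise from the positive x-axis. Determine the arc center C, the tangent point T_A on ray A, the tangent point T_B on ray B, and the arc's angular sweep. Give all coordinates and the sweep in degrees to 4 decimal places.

bisector direction at 38.9287° = (0.777928,0.628353)
center distance |VC| = r/sin(θ/2) = 11.856305/sin(52.2050°) = 15.004021
C = V + |VC|·bis = (-15.1247,27.7475)
T_A = V + ((C−V)·d_A)·d_A = V + 9.1950·d_A = (-17.8474,16.2081)
T_B = V + ((C−V)·d_B)·d_B = V + 9.1950·d_B = (-26.9787,27.5129)
sweep = 180° − θ = 75.5900°

center=(-15.1247,27.7475) T_A=(-17.8474,16.2081) T_B=(-26.9787,27.5129) sweep=75.5900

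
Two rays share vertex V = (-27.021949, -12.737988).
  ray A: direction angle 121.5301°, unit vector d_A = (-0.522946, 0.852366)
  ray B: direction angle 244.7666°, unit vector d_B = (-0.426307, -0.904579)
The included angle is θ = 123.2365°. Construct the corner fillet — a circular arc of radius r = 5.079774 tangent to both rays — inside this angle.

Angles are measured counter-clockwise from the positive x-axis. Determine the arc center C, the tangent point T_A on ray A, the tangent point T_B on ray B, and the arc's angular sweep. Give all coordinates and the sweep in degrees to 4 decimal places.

bisector direction at 183.1484° = (-0.998491,-0.054921)
center distance |VC| = r/sin(θ/2) = 5.079774/sin(61.6183°) = 5.773783
C = V + |VC|·bis = (-32.7870,-13.0551)
T_A = V + ((C−V)·d_A)·d_A = V + 2.7445·d_A = (-28.4572,-10.3986)
T_B = V + ((C−V)·d_B)·d_B = V + 2.7445·d_B = (-28.1920,-15.2206)
sweep = 180° − θ = 56.7635°

center=(-32.7870,-13.0551) T_A=(-28.4572,-10.3986) T_B=(-28.1920,-15.2206) sweep=56.7635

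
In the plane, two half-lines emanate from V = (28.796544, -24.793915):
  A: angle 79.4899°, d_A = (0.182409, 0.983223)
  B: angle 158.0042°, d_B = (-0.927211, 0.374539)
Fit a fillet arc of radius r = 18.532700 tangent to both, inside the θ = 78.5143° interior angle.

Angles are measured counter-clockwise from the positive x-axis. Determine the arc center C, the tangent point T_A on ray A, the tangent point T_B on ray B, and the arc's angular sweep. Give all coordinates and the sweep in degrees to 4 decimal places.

bisector direction at 118.7471° = (-0.480944,0.876752)
center distance |VC| = r/sin(θ/2) = 18.532700/sin(39.2572°) = 29.286730
C = V + |VC|·bis = (14.7113,0.8833)
T_A = V + ((C−V)·d_A)·d_A = V + 22.6771·d_A = (32.9331,-2.4973)
T_B = V + ((C−V)·d_B)·d_B = V + 22.6771·d_B = (7.7701,-16.3005)
sweep = 180° − θ = 101.4857°

center=(14.7113,0.8833) T_A=(32.9331,-2.4973) T_B=(7.7701,-16.3005) sweep=101.4857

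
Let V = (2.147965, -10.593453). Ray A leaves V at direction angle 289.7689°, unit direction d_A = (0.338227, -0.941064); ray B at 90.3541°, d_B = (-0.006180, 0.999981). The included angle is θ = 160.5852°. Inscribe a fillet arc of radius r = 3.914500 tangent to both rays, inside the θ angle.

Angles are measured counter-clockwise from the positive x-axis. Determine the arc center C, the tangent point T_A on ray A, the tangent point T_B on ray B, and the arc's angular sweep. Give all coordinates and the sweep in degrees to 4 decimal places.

bisector direction at 10.0615° = (0.984621,0.174705)
center distance |VC| = r/sin(θ/2) = 3.914500/sin(80.2926°) = 3.971363
C = V + |VC|·bis = (6.0583,-9.8996)
T_A = V + ((C−V)·d_A)·d_A = V + 0.6696·d_A = (2.3745,-11.2236)
T_B = V + ((C−V)·d_B)·d_B = V + 0.6696·d_B = (2.1438,-9.9238)
sweep = 180° − θ = 19.4148°

center=(6.0583,-9.8996) T_A=(2.3745,-11.2236) T_B=(2.1438,-9.9238) sweep=19.4148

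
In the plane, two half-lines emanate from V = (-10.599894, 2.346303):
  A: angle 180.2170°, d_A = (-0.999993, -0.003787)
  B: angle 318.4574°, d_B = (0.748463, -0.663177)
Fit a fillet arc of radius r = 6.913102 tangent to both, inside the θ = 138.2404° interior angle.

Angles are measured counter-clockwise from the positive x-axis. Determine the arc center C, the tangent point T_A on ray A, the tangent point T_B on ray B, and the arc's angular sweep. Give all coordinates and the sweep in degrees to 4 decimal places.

bisector direction at 249.3372° = (-0.352867,-0.935673)
center distance |VC| = r/sin(θ/2) = 6.913102/sin(69.1202°) = 7.398992
C = V + |VC|·bis = (-13.2108,-4.5767)
T_A = V + ((C−V)·d_A)·d_A = V + 2.6371·d_A = (-13.2369,2.3363)
T_B = V + ((C−V)·d_B)·d_B = V + 2.6371·d_B = (-8.6261,0.5975)
sweep = 180° − θ = 41.7596°

center=(-13.2108,-4.5767) T_A=(-13.2369,2.3363) T_B=(-8.6261,0.5975) sweep=41.7596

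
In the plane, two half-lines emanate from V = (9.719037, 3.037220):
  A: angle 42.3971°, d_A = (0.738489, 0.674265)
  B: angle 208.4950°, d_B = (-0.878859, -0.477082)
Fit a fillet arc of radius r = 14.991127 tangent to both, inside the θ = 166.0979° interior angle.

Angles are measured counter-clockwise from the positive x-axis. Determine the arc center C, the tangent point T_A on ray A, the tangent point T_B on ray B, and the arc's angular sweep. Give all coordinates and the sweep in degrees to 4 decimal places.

bisector direction at 125.4461° = (-0.579936,0.814662)
center distance |VC| = r/sin(θ/2) = 14.991127/sin(83.0490°) = 15.102129
C = V + |VC|·bis = (0.9608,15.3403)
T_A = V + ((C−V)·d_A)·d_A = V + 1.8277·d_A = (11.0688,4.2696)
T_B = V + ((C−V)·d_B)·d_B = V + 1.8277·d_B = (8.1128,2.1653)
sweep = 180° − θ = 13.9021°

center=(0.9608,15.3403) T_A=(11.0688,4.2696) T_B=(8.1128,2.1653) sweep=13.9021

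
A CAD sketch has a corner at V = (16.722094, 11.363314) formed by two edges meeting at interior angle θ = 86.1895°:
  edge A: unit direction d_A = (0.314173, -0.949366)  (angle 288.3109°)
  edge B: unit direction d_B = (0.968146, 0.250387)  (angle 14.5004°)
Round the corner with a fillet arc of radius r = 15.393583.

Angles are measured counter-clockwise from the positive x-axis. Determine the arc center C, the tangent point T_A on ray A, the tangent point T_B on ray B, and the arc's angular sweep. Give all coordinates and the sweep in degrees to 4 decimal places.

center=(36.5053,0.5797) T_A=(21.8912,-4.2566) T_B=(32.6510,15.4829) sweep=93.8105

bisector direction at 331.4057° = (0.878030,-0.478605)
center distance |VC| = r/sin(θ/2) = 15.393583/sin(43.0947°) = 22.531365
C = V + |VC|·bis = (36.5053,0.5797)
T_A = V + ((C−V)·d_A)·d_A = V + 16.4530·d_A = (21.8912,-4.2566)
T_B = V + ((C−V)·d_B)·d_B = V + 16.4530·d_B = (32.6510,15.4829)
sweep = 180° − θ = 93.8105°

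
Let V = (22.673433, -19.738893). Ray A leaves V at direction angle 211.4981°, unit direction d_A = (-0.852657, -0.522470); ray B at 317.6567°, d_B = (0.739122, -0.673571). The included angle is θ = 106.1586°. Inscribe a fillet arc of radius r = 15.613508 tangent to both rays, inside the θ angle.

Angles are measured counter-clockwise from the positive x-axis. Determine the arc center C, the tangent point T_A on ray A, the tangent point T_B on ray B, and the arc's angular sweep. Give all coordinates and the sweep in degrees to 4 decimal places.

bisector direction at 264.5774° = (-0.094501,-0.995525)
center distance |VC| = r/sin(θ/2) = 15.613508/sin(53.0793°) = 19.529880
C = V + |VC|·bis = (20.8278,-39.1814)
T_A = V + ((C−V)·d_A)·d_A = V + 11.7318·d_A = (12.6702,-25.8684)
T_B = V + ((C−V)·d_B)·d_B = V + 11.7318·d_B = (31.3447,-27.6411)
sweep = 180° − θ = 73.8414°

center=(20.8278,-39.1814) T_A=(12.6702,-25.8684) T_B=(31.3447,-27.6411) sweep=73.8414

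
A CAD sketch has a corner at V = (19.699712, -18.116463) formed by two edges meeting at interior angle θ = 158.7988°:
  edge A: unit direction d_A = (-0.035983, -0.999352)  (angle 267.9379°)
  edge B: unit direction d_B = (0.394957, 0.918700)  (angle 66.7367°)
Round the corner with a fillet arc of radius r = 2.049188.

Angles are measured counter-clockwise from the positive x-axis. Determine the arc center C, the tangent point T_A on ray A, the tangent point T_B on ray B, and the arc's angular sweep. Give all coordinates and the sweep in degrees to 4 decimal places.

bisector direction at 347.3373° = (0.975677,-0.219211)
center distance |VC| = r/sin(θ/2) = 2.049188/sin(79.3994°) = 2.084768
C = V + |VC|·bis = (21.7338,-18.5735)
T_A = V + ((C−V)·d_A)·d_A = V + 0.3835·d_A = (19.6859,-18.4997)
T_B = V + ((C−V)·d_B)·d_B = V + 0.3835·d_B = (19.8512,-17.7641)
sweep = 180° − θ = 21.2012°

center=(21.7338,-18.5735) T_A=(19.6859,-18.4997) T_B=(19.8512,-17.7641) sweep=21.2012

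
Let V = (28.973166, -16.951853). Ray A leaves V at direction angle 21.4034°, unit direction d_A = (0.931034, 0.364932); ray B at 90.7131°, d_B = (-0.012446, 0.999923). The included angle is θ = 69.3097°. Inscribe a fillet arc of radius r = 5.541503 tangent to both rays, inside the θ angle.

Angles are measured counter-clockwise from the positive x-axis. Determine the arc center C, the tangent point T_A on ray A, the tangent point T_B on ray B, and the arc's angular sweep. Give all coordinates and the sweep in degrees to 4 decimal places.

bisector direction at 56.0583° = (0.558350,0.829606)
center distance |VC| = r/sin(θ/2) = 5.541503/sin(34.6549°) = 9.745333
C = V + |VC|·bis = (34.4145,-8.8671)
T_A = V + ((C−V)·d_A)·d_A = V + 8.0164·d_A = (36.4367,-14.0264)
T_B = V + ((C−V)·d_B)·d_B = V + 8.0164·d_B = (28.8734,-8.9360)
sweep = 180° − θ = 110.6903°

center=(34.4145,-8.8671) T_A=(36.4367,-14.0264) T_B=(28.8734,-8.9360) sweep=110.6903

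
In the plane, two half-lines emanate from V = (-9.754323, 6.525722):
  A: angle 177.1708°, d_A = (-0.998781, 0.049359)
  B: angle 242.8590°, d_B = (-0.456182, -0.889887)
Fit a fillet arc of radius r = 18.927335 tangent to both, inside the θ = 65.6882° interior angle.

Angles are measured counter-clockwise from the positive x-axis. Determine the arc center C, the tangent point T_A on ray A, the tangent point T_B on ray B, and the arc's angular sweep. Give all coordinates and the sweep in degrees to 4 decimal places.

center=(-39.9727,-10.9313) T_A=(-39.0385,7.9729) T_B=(-23.1295,-19.5657) sweep=114.3118

bisector direction at 210.0149° = (-0.865895,-0.500225)
center distance |VC| = r/sin(θ/2) = 18.927335/sin(32.8441°) = 34.898423
C = V + |VC|·bis = (-39.9727,-10.9313)
T_A = V + ((C−V)·d_A)·d_A = V + 29.3199·d_A = (-39.0385,7.9729)
T_B = V + ((C−V)·d_B)·d_B = V + 29.3199·d_B = (-23.1295,-19.5657)
sweep = 180° − θ = 114.3118°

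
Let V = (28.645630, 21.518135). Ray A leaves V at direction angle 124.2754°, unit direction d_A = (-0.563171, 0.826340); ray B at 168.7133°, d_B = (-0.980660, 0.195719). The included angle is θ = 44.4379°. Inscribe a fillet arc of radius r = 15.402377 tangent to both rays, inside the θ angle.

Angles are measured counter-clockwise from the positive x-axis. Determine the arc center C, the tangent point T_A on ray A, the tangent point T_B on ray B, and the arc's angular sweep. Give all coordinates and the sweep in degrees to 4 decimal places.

center=(-5.3173,44.0025) T_A=(7.4103,52.6767) T_B=(-8.3318,28.8980) sweep=135.5621

bisector direction at 146.4943° = (-0.833831,0.552019)
center distance |VC| = r/sin(θ/2) = 15.402377/sin(22.2189°) = 40.731190
C = V + |VC|·bis = (-5.3173,44.0025)
T_A = V + ((C−V)·d_A)·d_A = V + 37.7067·d_A = (7.4103,52.6767)
T_B = V + ((C−V)·d_B)·d_B = V + 37.7067·d_B = (-8.3318,28.8980)
sweep = 180° − θ = 135.5621°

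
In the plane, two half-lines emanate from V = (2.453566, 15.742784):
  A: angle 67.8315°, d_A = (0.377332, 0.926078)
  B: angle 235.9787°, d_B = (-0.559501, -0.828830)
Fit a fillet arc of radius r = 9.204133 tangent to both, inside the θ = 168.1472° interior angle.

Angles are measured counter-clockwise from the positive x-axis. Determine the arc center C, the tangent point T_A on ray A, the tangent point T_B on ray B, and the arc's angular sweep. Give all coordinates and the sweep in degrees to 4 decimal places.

bisector direction at 151.9051° = (-0.882169,0.470933)
center distance |VC| = r/sin(θ/2) = 9.204133/sin(84.0736°) = 9.253590
C = V + |VC|·bis = (-5.7097,20.1006)
T_A = V + ((C−V)·d_A)·d_A = V + 0.9554·d_A = (2.8141,16.6276)
T_B = V + ((C−V)·d_B)·d_B = V + 0.9554·d_B = (1.9190,14.9509)
sweep = 180° − θ = 11.8528°

center=(-5.7097,20.1006) T_A=(2.8141,16.6276) T_B=(1.9190,14.9509) sweep=11.8528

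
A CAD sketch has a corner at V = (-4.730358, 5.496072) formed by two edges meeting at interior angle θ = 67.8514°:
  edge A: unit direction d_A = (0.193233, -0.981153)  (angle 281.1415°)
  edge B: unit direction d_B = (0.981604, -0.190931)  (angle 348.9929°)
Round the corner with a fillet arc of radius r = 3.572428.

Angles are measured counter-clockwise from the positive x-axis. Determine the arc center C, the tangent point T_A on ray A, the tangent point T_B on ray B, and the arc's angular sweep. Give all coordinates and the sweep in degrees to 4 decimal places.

bisector direction at 315.0672° = (0.707936,-0.706277)
center distance |VC| = r/sin(θ/2) = 3.572428/sin(33.9257°) = 6.400855
C = V + |VC|·bis = (-0.1990,0.9753)
T_A = V + ((C−V)·d_A)·d_A = V + 5.3112·d_A = (-3.7041,0.2850)
T_B = V + ((C−V)·d_B)·d_B = V + 5.3112·d_B = (0.4831,4.4820)
sweep = 180° − θ = 112.1486°

center=(-0.1990,0.9753) T_A=(-3.7041,0.2850) T_B=(0.4831,4.4820) sweep=112.1486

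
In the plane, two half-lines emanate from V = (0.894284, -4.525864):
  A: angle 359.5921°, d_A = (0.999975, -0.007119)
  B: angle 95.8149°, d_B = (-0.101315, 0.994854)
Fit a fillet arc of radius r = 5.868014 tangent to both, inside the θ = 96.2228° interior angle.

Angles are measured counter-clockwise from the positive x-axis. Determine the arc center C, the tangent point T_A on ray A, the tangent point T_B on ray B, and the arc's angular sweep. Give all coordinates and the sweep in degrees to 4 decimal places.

center=(6.1989,1.3045) T_A=(6.1571,-4.5633) T_B=(0.3611,0.7100) sweep=83.7772

bisector direction at 47.7035° = (0.672967,0.739672)
center distance |VC| = r/sin(θ/2) = 5.868014/sin(48.1114°) = 7.882407
C = V + |VC|·bis = (6.1989,1.3045)
T_A = V + ((C−V)·d_A)·d_A = V + 5.2630·d_A = (6.1571,-4.5633)
T_B = V + ((C−V)·d_B)·d_B = V + 5.2630·d_B = (0.3611,0.7100)
sweep = 180° − θ = 83.7772°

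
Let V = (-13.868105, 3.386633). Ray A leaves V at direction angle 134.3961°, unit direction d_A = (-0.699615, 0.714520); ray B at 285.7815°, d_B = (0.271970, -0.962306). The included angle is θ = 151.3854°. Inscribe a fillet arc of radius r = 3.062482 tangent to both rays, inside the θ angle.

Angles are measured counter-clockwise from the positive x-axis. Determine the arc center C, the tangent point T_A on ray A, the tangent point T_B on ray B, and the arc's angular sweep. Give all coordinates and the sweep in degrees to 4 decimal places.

center=(-16.6027,1.8021) T_A=(-14.4145,3.9447) T_B=(-13.6557,2.6350) sweep=28.6146

bisector direction at 210.0888° = (-0.865249,-0.501342)
center distance |VC| = r/sin(θ/2) = 3.062482/sin(75.6927°) = 3.160507
C = V + |VC|·bis = (-16.6027,1.8021)
T_A = V + ((C−V)·d_A)·d_A = V + 0.7810·d_A = (-14.4145,3.9447)
T_B = V + ((C−V)·d_B)·d_B = V + 0.7810·d_B = (-13.6557,2.6350)
sweep = 180° − θ = 28.6146°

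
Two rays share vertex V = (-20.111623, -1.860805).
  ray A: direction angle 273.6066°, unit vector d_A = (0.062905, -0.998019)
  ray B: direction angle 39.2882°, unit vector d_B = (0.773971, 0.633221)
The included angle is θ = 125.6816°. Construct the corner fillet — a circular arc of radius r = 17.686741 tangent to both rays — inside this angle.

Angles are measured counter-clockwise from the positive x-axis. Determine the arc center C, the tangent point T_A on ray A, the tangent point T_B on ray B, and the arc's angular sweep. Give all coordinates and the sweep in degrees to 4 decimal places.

center=(-1.8891,-9.8041) T_A=(-19.5408,-10.9167) T_B=(-13.0887,3.8849) sweep=54.3184

bisector direction at 336.4474° = (0.916694,-0.399591)
center distance |VC| = r/sin(θ/2) = 17.686741/sin(62.8408°) = 19.878513
C = V + |VC|·bis = (-1.8891,-9.8041)
T_A = V + ((C−V)·d_A)·d_A = V + 9.0738·d_A = (-19.5408,-10.9167)
T_B = V + ((C−V)·d_B)·d_B = V + 9.0738·d_B = (-13.0887,3.8849)
sweep = 180° − θ = 54.3184°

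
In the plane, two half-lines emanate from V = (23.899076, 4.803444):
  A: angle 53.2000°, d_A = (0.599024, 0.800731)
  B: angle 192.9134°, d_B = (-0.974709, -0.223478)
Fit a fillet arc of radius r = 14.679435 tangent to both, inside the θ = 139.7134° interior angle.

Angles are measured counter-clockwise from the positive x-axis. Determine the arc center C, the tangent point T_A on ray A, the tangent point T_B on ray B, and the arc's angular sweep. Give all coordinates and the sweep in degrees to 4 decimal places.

bisector direction at 123.0567° = (-0.545469,0.838131)
center distance |VC| = r/sin(θ/2) = 14.679435/sin(69.8567°) = 15.635811
C = V + |VC|·bis = (15.3702,17.9083)
T_A = V + ((C−V)·d_A)·d_A = V + 5.3845·d_A = (27.1245,9.1150)
T_B = V + ((C−V)·d_B)·d_B = V + 5.3845·d_B = (18.6508,3.6001)
sweep = 180° − θ = 40.2866°

center=(15.3702,17.9083) T_A=(27.1245,9.1150) T_B=(18.6508,3.6001) sweep=40.2866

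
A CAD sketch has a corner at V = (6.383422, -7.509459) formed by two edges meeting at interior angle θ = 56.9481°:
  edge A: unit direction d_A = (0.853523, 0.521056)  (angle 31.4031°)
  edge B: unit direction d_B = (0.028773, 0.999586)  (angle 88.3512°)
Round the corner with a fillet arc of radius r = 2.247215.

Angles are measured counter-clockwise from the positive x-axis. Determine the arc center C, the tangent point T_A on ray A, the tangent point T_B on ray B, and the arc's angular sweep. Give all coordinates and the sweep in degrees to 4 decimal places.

center=(8.7489,-3.4325) T_A=(9.9198,-5.3506) T_B=(6.5026,-3.3678) sweep=123.0519

bisector direction at 59.8771° = (0.501856,0.864951)
center distance |VC| = r/sin(θ/2) = 2.247215/sin(28.4740°) = 4.713507
C = V + |VC|·bis = (8.7489,-3.4325)
T_A = V + ((C−V)·d_A)·d_A = V + 4.1433·d_A = (9.9198,-5.3506)
T_B = V + ((C−V)·d_B)·d_B = V + 4.1433·d_B = (6.5026,-3.3678)
sweep = 180° − θ = 123.0519°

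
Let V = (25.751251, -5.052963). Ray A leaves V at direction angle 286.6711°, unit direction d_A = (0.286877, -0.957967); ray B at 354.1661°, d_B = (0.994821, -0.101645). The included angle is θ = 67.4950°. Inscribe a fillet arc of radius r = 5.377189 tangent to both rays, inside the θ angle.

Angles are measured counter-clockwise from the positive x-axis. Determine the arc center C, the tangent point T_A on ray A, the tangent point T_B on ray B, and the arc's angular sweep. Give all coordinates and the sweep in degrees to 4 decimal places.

bisector direction at 320.4186° = (0.770720,-0.637174)
center distance |VC| = r/sin(θ/2) = 5.377189/sin(33.7475°) = 9.679317
C = V + |VC|·bis = (33.2113,-11.2204)
T_A = V + ((C−V)·d_A)·d_A = V + 8.0483·d_A = (28.0601,-12.7630)
T_B = V + ((C−V)·d_B)·d_B = V + 8.0483·d_B = (33.7579,-5.8710)
sweep = 180° − θ = 112.5050°

center=(33.2113,-11.2204) T_A=(28.0601,-12.7630) T_B=(33.7579,-5.8710) sweep=112.5050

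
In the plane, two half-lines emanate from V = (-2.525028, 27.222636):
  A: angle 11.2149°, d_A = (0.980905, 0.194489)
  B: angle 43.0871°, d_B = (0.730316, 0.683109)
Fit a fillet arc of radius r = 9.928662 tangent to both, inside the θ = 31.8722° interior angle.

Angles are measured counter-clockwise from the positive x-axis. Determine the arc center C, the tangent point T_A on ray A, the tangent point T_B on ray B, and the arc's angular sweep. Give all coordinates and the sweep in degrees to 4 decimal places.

bisector direction at 27.1510° = (0.889807,0.456337)
center distance |VC| = r/sin(θ/2) = 9.928662/sin(15.9361°) = 36.161410
C = V + |VC|·bis = (29.6516,43.7244)
T_A = V + ((C−V)·d_A)·d_A = V + 34.7717·d_A = (31.5827,33.9854)
T_B = V + ((C−V)·d_B)·d_B = V + 34.7717·d_B = (22.8693,50.9755)
sweep = 180° − θ = 148.1278°

center=(29.6516,43.7244) T_A=(31.5827,33.9854) T_B=(22.8693,50.9755) sweep=148.1278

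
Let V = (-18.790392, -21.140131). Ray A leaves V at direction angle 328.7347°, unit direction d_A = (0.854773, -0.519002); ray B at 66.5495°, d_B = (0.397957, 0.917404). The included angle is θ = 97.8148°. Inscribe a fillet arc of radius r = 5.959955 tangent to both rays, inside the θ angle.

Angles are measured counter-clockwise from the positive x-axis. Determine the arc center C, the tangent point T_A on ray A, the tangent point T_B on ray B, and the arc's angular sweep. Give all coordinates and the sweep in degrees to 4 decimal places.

bisector direction at 17.6421° = (0.952968,0.303070)
center distance |VC| = r/sin(θ/2) = 5.959955/sin(48.9074°) = 7.908138
C = V + |VC|·bis = (-11.2542,-18.7434)
T_A = V + ((C−V)·d_A)·d_A = V + 5.1978·d_A = (-14.3474,-23.8378)
T_B = V + ((C−V)·d_B)·d_B = V + 5.1978·d_B = (-16.7219,-16.3716)
sweep = 180° − θ = 82.1852°

center=(-11.2542,-18.7434) T_A=(-14.3474,-23.8378) T_B=(-16.7219,-16.3716) sweep=82.1852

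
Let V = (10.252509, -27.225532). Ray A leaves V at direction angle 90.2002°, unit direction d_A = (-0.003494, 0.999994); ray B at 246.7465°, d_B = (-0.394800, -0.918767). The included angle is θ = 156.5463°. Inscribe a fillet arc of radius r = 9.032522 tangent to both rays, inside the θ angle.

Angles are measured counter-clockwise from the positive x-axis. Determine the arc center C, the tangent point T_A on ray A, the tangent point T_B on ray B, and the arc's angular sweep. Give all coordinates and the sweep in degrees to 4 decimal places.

center=(1.2135,-25.3821) T_A=(10.2460,-25.3506) T_B=(9.5123,-28.9482) sweep=23.4537

bisector direction at 168.4734° = (-0.979832,0.199824)
center distance |VC| = r/sin(θ/2) = 9.032522/sin(78.2732°) = 9.225071
C = V + |VC|·bis = (1.2135,-25.3821)
T_A = V + ((C−V)·d_A)·d_A = V + 1.8750·d_A = (10.2460,-25.3506)
T_B = V + ((C−V)·d_B)·d_B = V + 1.8750·d_B = (9.5123,-28.9482)
sweep = 180° − θ = 23.4537°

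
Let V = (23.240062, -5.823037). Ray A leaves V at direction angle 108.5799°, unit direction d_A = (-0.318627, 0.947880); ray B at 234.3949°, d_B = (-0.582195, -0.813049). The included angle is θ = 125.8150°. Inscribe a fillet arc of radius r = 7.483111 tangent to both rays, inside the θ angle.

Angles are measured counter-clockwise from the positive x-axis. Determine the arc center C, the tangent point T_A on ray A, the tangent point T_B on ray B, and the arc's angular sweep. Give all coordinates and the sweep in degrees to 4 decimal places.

bisector direction at 171.4874° = (-0.988983,0.148027)
center distance |VC| = r/sin(θ/2) = 7.483111/sin(62.9075°) = 8.405417
C = V + |VC|·bis = (14.9272,-4.5788)
T_A = V + ((C−V)·d_A)·d_A = V + 3.8281·d_A = (22.0203,-2.1945)
T_B = V + ((C−V)·d_B)·d_B = V + 3.8281·d_B = (21.0114,-8.9354)
sweep = 180° − θ = 54.1850°

center=(14.9272,-4.5788) T_A=(22.0203,-2.1945) T_B=(21.0114,-8.9354) sweep=54.1850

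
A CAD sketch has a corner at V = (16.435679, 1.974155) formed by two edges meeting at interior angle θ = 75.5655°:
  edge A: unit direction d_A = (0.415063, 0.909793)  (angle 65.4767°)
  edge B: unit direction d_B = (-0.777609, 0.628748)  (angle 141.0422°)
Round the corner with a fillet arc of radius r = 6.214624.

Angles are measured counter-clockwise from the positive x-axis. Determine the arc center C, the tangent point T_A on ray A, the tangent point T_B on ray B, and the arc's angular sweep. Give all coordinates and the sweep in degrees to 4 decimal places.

center=(14.1092,11.8473) T_A=(19.7632,9.2678) T_B=(10.2017,7.0147) sweep=104.4345

bisector direction at 103.2594° = (-0.229361,0.973341)
center distance |VC| = r/sin(θ/2) = 6.214624/sin(37.7828°) = 10.143524
C = V + |VC|·bis = (14.1092,11.8473)
T_A = V + ((C−V)·d_A)·d_A = V + 8.0168·d_A = (19.7632,9.2678)
T_B = V + ((C−V)·d_B)·d_B = V + 8.0168·d_B = (10.2017,7.0147)
sweep = 180° − θ = 104.4345°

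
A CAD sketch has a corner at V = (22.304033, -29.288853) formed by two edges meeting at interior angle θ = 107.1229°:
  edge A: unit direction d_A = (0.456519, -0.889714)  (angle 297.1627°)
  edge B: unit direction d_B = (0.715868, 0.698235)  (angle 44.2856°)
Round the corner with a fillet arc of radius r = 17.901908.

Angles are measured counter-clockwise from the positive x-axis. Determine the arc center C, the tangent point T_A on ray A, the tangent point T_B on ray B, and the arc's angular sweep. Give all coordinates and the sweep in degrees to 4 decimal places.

bisector direction at 350.7242° = (0.986924,-0.161188)
center distance |VC| = r/sin(θ/2) = 17.901908/sin(53.5615°) = 22.252373
C = V + |VC|·bis = (44.2654,-32.8757)
T_A = V + ((C−V)·d_A)·d_A = V + 13.2170·d_A = (28.3379,-41.0482)
T_B = V + ((C−V)·d_B)·d_B = V + 13.2170·d_B = (31.7657,-20.0603)
sweep = 180° − θ = 72.8771°

center=(44.2654,-32.8757) T_A=(28.3379,-41.0482) T_B=(31.7657,-20.0603) sweep=72.8771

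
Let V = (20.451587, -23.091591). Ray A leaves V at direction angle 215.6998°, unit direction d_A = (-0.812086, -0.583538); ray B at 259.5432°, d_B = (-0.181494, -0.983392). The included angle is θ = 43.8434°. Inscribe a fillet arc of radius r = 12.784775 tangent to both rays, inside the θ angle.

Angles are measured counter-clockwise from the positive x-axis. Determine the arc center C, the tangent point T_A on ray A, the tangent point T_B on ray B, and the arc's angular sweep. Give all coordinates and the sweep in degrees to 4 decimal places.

bisector direction at 237.6215° = (-0.535510,-0.844529)
center distance |VC| = r/sin(θ/2) = 12.784775/sin(21.9217°) = 34.244398
C = V + |VC|·bis = (2.1134,-52.0120)
T_A = V + ((C−V)·d_A)·d_A = V + 31.7684·d_A = (-5.3470,-41.6296)
T_B = V + ((C−V)·d_B)·d_B = V + 31.7684·d_B = (14.6858,-54.3323)
sweep = 180° − θ = 136.1566°

center=(2.1134,-52.0120) T_A=(-5.3470,-41.6296) T_B=(14.6858,-54.3323) sweep=136.1566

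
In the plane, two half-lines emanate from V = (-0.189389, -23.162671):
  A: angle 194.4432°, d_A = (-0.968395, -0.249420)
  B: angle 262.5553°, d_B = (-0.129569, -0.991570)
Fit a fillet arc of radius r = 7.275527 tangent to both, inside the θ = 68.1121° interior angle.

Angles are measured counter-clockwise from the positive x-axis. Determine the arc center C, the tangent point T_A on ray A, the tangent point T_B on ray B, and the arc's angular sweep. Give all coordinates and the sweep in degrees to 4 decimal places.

center=(-8.7982,-32.8929) T_A=(-10.6129,-25.8474) T_B=(-1.5840,-33.8356) sweep=111.8879

bisector direction at 228.4992° = (-0.662630,-0.748947)
center distance |VC| = r/sin(θ/2) = 7.275527/sin(34.0560°) = 12.991928
C = V + |VC|·bis = (-8.7982,-32.8929)
T_A = V + ((C−V)·d_A)·d_A = V + 10.7637·d_A = (-10.6129,-25.8474)
T_B = V + ((C−V)·d_B)·d_B = V + 10.7637·d_B = (-1.5840,-33.8356)
sweep = 180° − θ = 111.8879°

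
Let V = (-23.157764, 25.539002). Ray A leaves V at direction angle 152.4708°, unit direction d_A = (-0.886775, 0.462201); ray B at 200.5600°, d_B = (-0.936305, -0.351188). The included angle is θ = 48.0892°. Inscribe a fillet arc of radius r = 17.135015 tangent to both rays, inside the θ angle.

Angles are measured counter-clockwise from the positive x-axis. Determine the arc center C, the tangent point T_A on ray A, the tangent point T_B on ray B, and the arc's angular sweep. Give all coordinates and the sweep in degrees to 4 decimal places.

center=(-65.1345,28.0951) T_A=(-57.2147,43.2900) T_B=(-59.1169,12.0515) sweep=131.9108

bisector direction at 176.5154° = (-0.998151,0.060780)
center distance |VC| = r/sin(θ/2) = 17.135015/sin(24.0446°) = 42.054520
C = V + |VC|·bis = (-65.1345,28.0951)
T_A = V + ((C−V)·d_A)·d_A = V + 38.4054·d_A = (-57.2147,43.2900)
T_B = V + ((C−V)·d_B)·d_B = V + 38.4054·d_B = (-59.1169,12.0515)
sweep = 180° − θ = 131.9108°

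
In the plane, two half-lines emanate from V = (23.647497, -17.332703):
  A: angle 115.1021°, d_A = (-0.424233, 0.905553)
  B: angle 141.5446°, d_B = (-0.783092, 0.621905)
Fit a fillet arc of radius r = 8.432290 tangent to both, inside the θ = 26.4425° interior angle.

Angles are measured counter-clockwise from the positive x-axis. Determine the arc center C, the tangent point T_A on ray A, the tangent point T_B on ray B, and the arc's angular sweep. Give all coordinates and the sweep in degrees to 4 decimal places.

center=(0.7853,11.5916) T_A=(8.4212,15.1688) T_B=(-4.4588,4.9883) sweep=153.5575

bisector direction at 128.3234° = (-0.620099,0.784524)
center distance |VC| = r/sin(θ/2) = 8.432290/sin(13.2212°) = 36.868605
C = V + |VC|·bis = (0.7853,11.5916)
T_A = V + ((C−V)·d_A)·d_A = V + 35.8914·d_A = (8.4212,15.1688)
T_B = V + ((C−V)·d_B)·d_B = V + 35.8914·d_B = (-4.4588,4.9883)
sweep = 180° − θ = 153.5575°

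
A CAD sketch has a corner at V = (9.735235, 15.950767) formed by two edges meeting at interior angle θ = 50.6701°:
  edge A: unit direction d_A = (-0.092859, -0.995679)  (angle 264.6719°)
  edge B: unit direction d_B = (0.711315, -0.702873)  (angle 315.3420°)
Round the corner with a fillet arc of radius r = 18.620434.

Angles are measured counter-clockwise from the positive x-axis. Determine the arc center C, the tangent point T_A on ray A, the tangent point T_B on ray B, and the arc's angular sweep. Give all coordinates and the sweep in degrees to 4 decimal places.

bisector direction at 290.0070° = (0.342134,-0.939651)
center distance |VC| = r/sin(θ/2) = 18.620434/sin(25.3350°) = 43.514751
C = V + |VC|·bis = (24.6231,-24.9379)
T_A = V + ((C−V)·d_A)·d_A = V + 39.3295·d_A = (6.0831,-23.2088)
T_B = V + ((C−V)·d_B)·d_B = V + 39.3295·d_B = (37.7109,-11.6929)
sweep = 180° − θ = 129.3299°

center=(24.6231,-24.9379) T_A=(6.0831,-23.2088) T_B=(37.7109,-11.6929) sweep=129.3299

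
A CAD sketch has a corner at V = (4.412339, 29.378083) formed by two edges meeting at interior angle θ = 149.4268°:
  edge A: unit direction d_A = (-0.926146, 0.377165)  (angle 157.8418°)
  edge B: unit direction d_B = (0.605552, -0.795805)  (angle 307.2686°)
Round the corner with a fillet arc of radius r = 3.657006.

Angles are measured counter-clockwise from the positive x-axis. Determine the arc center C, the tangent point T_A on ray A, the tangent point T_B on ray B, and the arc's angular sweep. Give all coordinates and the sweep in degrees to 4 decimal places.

center=(2.1073,26.3681) T_A=(3.4866,29.7551) T_B=(5.0176,28.5827) sweep=30.5732

bisector direction at 232.5552° = (-0.607997,-0.793939)
center distance |VC| = r/sin(θ/2) = 3.657006/sin(74.7134°) = 3.791140
C = V + |VC|·bis = (2.1073,26.3681)
T_A = V + ((C−V)·d_A)·d_A = V + 0.9995·d_A = (3.4866,29.7551)
T_B = V + ((C−V)·d_B)·d_B = V + 0.9995·d_B = (5.0176,28.5827)
sweep = 180° − θ = 30.5732°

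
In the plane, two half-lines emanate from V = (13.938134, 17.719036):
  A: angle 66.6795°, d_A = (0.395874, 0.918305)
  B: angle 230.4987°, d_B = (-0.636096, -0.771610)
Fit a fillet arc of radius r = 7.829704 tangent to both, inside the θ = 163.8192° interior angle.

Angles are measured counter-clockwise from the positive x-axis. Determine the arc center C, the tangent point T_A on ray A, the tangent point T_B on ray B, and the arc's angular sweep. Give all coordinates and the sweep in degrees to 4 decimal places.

bisector direction at 148.5891° = (-0.853452,0.521172)
center distance |VC| = r/sin(θ/2) = 7.829704/sin(81.9096°) = 7.908414
C = V + |VC|·bis = (7.1887,21.8407)
T_A = V + ((C−V)·d_A)·d_A = V + 1.1130·d_A = (14.3787,18.7411)
T_B = V + ((C−V)·d_B)·d_B = V + 1.1130·d_B = (13.2302,16.8602)
sweep = 180° − θ = 16.1808°

center=(7.1887,21.8407) T_A=(14.3787,18.7411) T_B=(13.2302,16.8602) sweep=16.1808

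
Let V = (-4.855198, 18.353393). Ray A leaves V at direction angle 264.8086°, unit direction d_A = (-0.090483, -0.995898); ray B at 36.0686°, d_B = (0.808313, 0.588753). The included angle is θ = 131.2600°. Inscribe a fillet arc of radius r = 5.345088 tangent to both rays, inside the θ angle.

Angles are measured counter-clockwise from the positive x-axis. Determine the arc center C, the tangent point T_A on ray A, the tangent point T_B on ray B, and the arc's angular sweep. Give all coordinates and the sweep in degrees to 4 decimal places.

center=(0.2489,15.4584) T_A=(-5.0743,15.9421) T_B=(-2.8981,19.7789) sweep=48.7400

bisector direction at 330.4386° = (0.869827,-0.493356)
center distance |VC| = r/sin(θ/2) = 5.345088/sin(65.6300°) = 5.867921
C = V + |VC|·bis = (0.2489,15.4584)
T_A = V + ((C−V)·d_A)·d_A = V + 2.4213·d_A = (-5.0743,15.9421)
T_B = V + ((C−V)·d_B)·d_B = V + 2.4213·d_B = (-2.8981,19.7789)
sweep = 180° − θ = 48.7400°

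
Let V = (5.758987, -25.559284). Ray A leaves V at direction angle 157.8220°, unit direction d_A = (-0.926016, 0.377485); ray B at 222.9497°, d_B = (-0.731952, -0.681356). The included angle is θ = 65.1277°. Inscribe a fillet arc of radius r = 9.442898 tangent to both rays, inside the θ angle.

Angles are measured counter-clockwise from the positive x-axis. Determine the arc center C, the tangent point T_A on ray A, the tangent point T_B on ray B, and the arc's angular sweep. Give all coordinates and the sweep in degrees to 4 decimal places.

center=(-11.4976,-28.7221) T_A=(-7.9331,-19.9778) T_B=(-5.0637,-35.6338) sweep=114.8723

bisector direction at 190.3859° = (-0.983616,-0.180276)
center distance |VC| = r/sin(θ/2) = 9.442898/sin(32.5639°) = 17.544057
C = V + |VC|·bis = (-11.4976,-28.7221)
T_A = V + ((C−V)·d_A)·d_A = V + 14.7860·d_A = (-7.9331,-19.9778)
T_B = V + ((C−V)·d_B)·d_B = V + 14.7860·d_B = (-5.0637,-35.6338)
sweep = 180° − θ = 114.8723°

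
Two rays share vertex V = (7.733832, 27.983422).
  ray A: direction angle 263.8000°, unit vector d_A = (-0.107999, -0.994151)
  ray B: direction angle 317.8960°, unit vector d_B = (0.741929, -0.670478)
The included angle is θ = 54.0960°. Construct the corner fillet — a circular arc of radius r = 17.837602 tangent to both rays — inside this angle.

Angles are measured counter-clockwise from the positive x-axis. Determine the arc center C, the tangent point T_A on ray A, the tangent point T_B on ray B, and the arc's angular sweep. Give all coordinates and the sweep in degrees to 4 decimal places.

bisector direction at 290.8480° = (0.355890,-0.934528)
center distance |VC| = r/sin(θ/2) = 17.837602/sin(27.0480°) = 39.226213
C = V + |VC|·bis = (21.6940,-8.6746)
T_A = V + ((C−V)·d_A)·d_A = V + 34.9359·d_A = (3.9608,-6.7481)
T_B = V + ((C−V)·d_B)·d_B = V + 34.9359·d_B = (33.6538,4.5597)
sweep = 180° − θ = 125.9040°

center=(21.6940,-8.6746) T_A=(3.9608,-6.7481) T_B=(33.6538,4.5597) sweep=125.9040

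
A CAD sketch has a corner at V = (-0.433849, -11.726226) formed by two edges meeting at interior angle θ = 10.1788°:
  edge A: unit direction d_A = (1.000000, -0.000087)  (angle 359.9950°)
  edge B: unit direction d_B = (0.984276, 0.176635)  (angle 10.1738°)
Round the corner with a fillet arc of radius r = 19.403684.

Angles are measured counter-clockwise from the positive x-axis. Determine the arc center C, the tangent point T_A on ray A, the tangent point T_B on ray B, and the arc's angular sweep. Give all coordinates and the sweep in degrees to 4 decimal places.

bisector direction at 5.0844° = (0.996065,0.088623)
center distance |VC| = r/sin(θ/2) = 19.403684/sin(5.0894°) = 218.731586
C = V + |VC|·bis = (217.4371,7.6584)
T_A = V + ((C−V)·d_A)·d_A = V + 217.8692·d_A = (217.4354,-11.7452)
T_B = V + ((C−V)·d_B)·d_B = V + 217.8692·d_B = (214.0097,26.7570)
sweep = 180° − θ = 169.8212°

center=(217.4371,7.6584) T_A=(217.4354,-11.7452) T_B=(214.0097,26.7570) sweep=169.8212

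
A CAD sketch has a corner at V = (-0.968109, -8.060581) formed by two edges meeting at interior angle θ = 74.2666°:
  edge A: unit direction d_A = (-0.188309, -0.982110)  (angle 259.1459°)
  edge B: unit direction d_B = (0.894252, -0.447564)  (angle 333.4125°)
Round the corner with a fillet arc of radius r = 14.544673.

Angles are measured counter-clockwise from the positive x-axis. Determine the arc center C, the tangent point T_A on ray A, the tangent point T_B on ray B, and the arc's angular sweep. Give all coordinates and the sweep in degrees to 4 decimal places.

center=(9.6993,-29.6641) T_A=(-4.5852,-26.9252) T_B=(16.2089,-16.6575) sweep=105.7334

bisector direction at 296.2792° = (0.442746,-0.896647)
center distance |VC| = r/sin(θ/2) = 14.544673/sin(37.1333°) = 24.093691
C = V + |VC|·bis = (9.6993,-29.6641)
T_A = V + ((C−V)·d_A)·d_A = V + 19.2083·d_A = (-4.5852,-26.9252)
T_B = V + ((C−V)·d_B)·d_B = V + 19.2083·d_B = (16.2089,-16.6575)
sweep = 180° − θ = 105.7334°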